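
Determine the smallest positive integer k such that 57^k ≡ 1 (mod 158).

26

By Lagrange's theorem, ord_158(57) divides φ(158) = φ(2)·φ(79) = 1·78 = 78 = 2 · 3 · 13.
Divisors of 78: 1, 2, 3, 6, 13, 26, 39, 78.
Test each divisor d:
57^1 ≡ 57 (mod 158)
57^2 ≡ 89 (mod 158)
57^3 ≡ 17 (mod 158)
57^6 ≡ 131 (mod 158)
57^13 ≡ 157 (mod 158)
57^26 ≡ 1 (mod 158) ✓
Therefore the multiplicative order of 57 modulo 158 is 26.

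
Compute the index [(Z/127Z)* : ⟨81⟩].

2

Since 81 ∈ (Z/127Z)^×, its order divides φ(127) = 127 − 1 = 126 = 2 · 3^2 · 7.
Divisors of 126: 1, 2, 3, 6, 7, 9, 14, 18, 21, 42, 63, 126.
Check 81^d mod 127 for each divisor in increasing order:
81^1 ≡ 81 (mod 127)
81^2 ≡ 84 (mod 127)
81^3 ≡ 73 (mod 127)
81^6 ≡ 122 (mod 127)
81^7 ≡ 103 (mod 127)
81^9 ≡ 16 (mod 127)
81^14 ≡ 68 (mod 127)
81^18 ≡ 2 (mod 127)
81^21 ≡ 19 (mod 127)
81^42 ≡ 107 (mod 127)
81^63 ≡ 1 (mod 127) ✓
Thus |⟨81⟩| = ord(81) = 63.
[(Z/127Z)^× : ⟨81⟩] = 126/63 = 2.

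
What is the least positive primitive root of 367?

φ(367) = 367 − 1 = 366 = 2 · 3 · 61.
g is a primitive root iff g^(366/q) ≢ 1 (mod 367) for each prime q ∈ {2, 3, 61}.
g = 2: 2^183 ≡ 1 — hits 1, so not a primitive root.
g = 3: 3^183 ≡ 366; 3^122 ≡ 1 — hits 1, so not a primitive root.
g = 4: 4^183 ≡ 1 — hits 1, so not a primitive root.
g = 5: 5^183 ≡ 366; 5^122 ≡ 1 — hits 1, so not a primitive root.
g = 6: 6^183 ≡ 366; 6^122 ≡ 283; 6^6 ≡ 47 — none is 1, so 6 is a primitive root.
The smallest primitive root modulo 367 is 6.

6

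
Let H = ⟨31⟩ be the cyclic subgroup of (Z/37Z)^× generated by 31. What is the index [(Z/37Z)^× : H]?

9

ord(31) | φ(37) = 37 − 1 = 36 = 2^2 · 3^2.
Divisors of 36: 1, 2, 3, 4, 6, 9, 12, 18, 36.
Compute 31^d (mod 37) for the divisors d until we hit 1:
31^1 ≡ 31 (mod 37)
31^2 ≡ 36 (mod 37)
31^3 ≡ 6 (mod 37)
31^4 ≡ 1 (mod 37) ✓
Thus |⟨31⟩| = ord(31) = 4.
Index = |(Z/37Z)^×| / |⟨31⟩| = 36 / 4 = 9.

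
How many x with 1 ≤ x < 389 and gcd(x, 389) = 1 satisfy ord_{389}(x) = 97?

96

φ(389) = 389 − 1 = 388 = 2^2 · 97.
In a cyclic group of order 388, there are φ(d) elements of order d for each divisor d of 388, and zero for non-divisors.
97 | 388, and φ(97) = 97 − 1 = 96.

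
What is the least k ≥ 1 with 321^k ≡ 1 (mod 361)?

171

By Lagrange's theorem, ord_361(321) divides φ(361) = φ(19^2) = 19·(19−1) = 342 = 2 · 3^2 · 19.
Divisors of 342: 1, 2, 3, 6, 9, 18, 19, 38, 57, 114, 171, 342.
Test each divisor d:
321^1 ≡ 321 (mod 361)
321^2 ≡ 156 (mod 361)
321^3 ≡ 258 (mod 361)
321^6 ≡ 140 (mod 361)
321^9 ≡ 20 (mod 361)
321^18 ≡ 39 (mod 361)
321^19 ≡ 245 (mod 361)
321^38 ≡ 99 (mod 361)
321^57 ≡ 68 (mod 361)
321^114 ≡ 292 (mod 361)
321^171 ≡ 1 (mod 361) ✓
The smallest such exponent is 171, so the order of 321 is 171.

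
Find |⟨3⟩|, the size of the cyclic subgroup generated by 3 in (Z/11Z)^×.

ord(3) | φ(11) = 11 − 1 = 10 = 2 · 5.
Divisors of 10: 1, 2, 5, 10.
Check 3^d mod 11 for each divisor in increasing order:
3^1 ≡ 3 (mod 11)
3^2 ≡ 9 (mod 11)
3^5 ≡ 1 (mod 11) ✓
The smallest such exponent is 5, so the order of 3 is 5.

5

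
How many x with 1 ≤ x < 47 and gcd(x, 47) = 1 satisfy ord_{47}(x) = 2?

1

φ(47) = 47 − 1 = 46 = 2 · 23.
(Z/47Z)^× is cyclic (|G| = 46); a cyclic group of order m has exactly φ(d) elements of each order d | m, and none otherwise.
2 | 46, and φ(2) = 2 − 1 = 1.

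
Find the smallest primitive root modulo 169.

2

φ(169) = φ(13^2) = 13·(13−1) = 156 = 2^2 · 3 · 13.
g is a primitive root iff g^(156/q) ≢ 1 (mod 169) for each prime q ∈ {2, 3, 13}.
g = 2: 2^78 ≡ 168; 2^52 ≡ 146; 2^12 ≡ 40 — none is 1, so 2 is a primitive root.
The smallest primitive root modulo 169 is 2.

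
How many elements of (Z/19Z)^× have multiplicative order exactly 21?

0

φ(19) = 19 − 1 = 18 = 2 · 3^2.
Since (Z/19Z)^× is cyclic of order 18, the number of elements of order d is φ(d) when d | 18 and 0 otherwise.
Here 18 is not a multiple of 21, so there are no elements of order 21.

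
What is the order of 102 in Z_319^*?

140

ord(102) | φ(319) = φ(11·29) = (11−1)·(29−1) = 10·28 = 280 = 2^3 · 5 · 7.
Divisors of 280: 1, 2, 4, 5, 7, 8, 10, 14, 20, 28, 35, 40, 56, 70, 140, 280.
Test each divisor d:
102^1 ≡ 102 (mod 319)
102^2 ≡ 196 (mod 319)
102^4 ≡ 136 (mod 319)
102^5 ≡ 155 (mod 319)
102^7 ≡ 75 (mod 319)
102^8 ≡ 313 (mod 319)
102^10 ≡ 100 (mod 319)
102^14 ≡ 202 (mod 319)
102^20 ≡ 111 (mod 319)
102^28 ≡ 291 (mod 319)
102^35 ≡ 133 (mod 319)
102^40 ≡ 199 (mod 319)
102^56 ≡ 146 (mod 319)
102^70 ≡ 144 (mod 319)
102^140 ≡ 1 (mod 319) ✓
So ord_319(102) = 140.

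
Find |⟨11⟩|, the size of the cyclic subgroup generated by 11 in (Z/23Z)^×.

ord(11) | φ(23) = 23 − 1 = 22 = 2 · 11.
Divisors of 22: 1, 2, 11, 22.
Test each divisor d:
11^1 ≡ 11
11^2 ≡ 6
11^11 ≡ 22
11^22 ≡ 1
The smallest such exponent is 22, so the order of 11 is 22.

22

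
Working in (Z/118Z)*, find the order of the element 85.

ord(85) | φ(118) = φ(2)·φ(59) = 1·58 = 58 = 2 · 29.
Divisors of 58: 1, 2, 29, 58.
Check 85^d mod 118 for each divisor in increasing order:
85^1 ≡ 85
85^2 ≡ 27
85^29 ≡ 1
The smallest such exponent is 29, so the order of 85 is 29.

29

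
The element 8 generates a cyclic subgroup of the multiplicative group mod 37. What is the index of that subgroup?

3

Since 8 ∈ (Z/37Z)^×, its order divides φ(37) = 37 − 1 = 36 = 2^2 · 3^2.
Divisors of 36: 1, 2, 3, 4, 6, 9, 12, 18, 36.
Evaluate successive powers at the divisors of 36:
8^1 ≡ 8 (mod 37)
8^2 ≡ 27 (mod 37)
8^3 ≡ 31 (mod 37)
8^4 ≡ 26 (mod 37)
8^6 ≡ 36 (mod 37)
8^9 ≡ 6 (mod 37)
8^12 ≡ 1 (mod 37) ✓
Thus |⟨8⟩| = ord(8) = 12.
The index is φ(37) / ord(8) = 36 / 12 = 3.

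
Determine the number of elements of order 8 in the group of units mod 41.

φ(41) = 41 − 1 = 40 = 2^3 · 5.
Since (Z/41Z)^× is cyclic of order 40, the number of elements of order d is φ(d) when d | 40 and 0 otherwise.
8 = 2^3 divides 40, and φ(8) = 4.

4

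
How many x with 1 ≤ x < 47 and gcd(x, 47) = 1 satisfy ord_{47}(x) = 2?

1

φ(47) = 47 − 1 = 46 = 2 · 23.
(Z/47Z)^× is cyclic (|G| = 46); a cyclic group of order m has exactly φ(d) elements of each order d | m, and none otherwise.
2 | 46, and φ(2) = 2 − 1 = 1.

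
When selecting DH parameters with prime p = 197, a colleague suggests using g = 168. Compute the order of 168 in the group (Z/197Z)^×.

98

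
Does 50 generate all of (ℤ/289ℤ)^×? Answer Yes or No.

φ(289) = φ(17^2) = 17·(17−1) = 272 = 2^4 · 17.
50 is a primitive root mod 289 iff 50^(φ(289)/q) ≢ 1 for every prime q | φ(289), i.e. q ∈ {2, 17}.
50^136 ≡ 1 (mod 289)  [q = 2: ≡ 1 ✗]
50^16 ≡ 52 (mod 289)  [q = 17: ≢ 1 ✓]
50^136 ≡ 1 shows ord(50) | 136, strictly less than φ(289); not a primitive root.

No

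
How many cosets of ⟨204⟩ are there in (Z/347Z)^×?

1

The order of 204 must divide φ(347) = 347 − 1 = 346 = 2 · 173.
Divisors of 346: 1, 2, 173, 346.
Compute 204^d (mod 347) for the divisors d until we hit 1:
204^1 ≡ 204 (mod 347)
204^2 ≡ 323 (mod 347)
204^173 ≡ 346 (mod 347)
204^346 ≡ 1 (mod 347) ✓
The order of 204 is 346, so the subgroup it generates has 346 elements.
Index = |(Z/347Z)^×| / |⟨204⟩| = 346 / 346 = 1.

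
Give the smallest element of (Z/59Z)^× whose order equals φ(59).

2

φ(59) = 59 − 1 = 58 = 2 · 29.
Test candidates g = 2, 3, … against the prime factors q ∈ {2, 29} of φ(59): g is a generator iff g^(58/q) ≢ 1 for every such q.
g = 2: 2^29 ≡ 58; 2^2 ≡ 4 — none is 1, so 2 is a primitive root.
Hence the least primitive root of 59 is 2.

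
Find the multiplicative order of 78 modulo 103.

102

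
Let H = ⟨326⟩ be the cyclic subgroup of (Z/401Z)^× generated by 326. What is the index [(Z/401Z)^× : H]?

1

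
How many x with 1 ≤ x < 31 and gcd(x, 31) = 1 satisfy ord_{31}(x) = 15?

φ(31) = 31 − 1 = 30 = 2 · 3 · 5.
(Z/31Z)^× is cyclic (|G| = 30); a cyclic group of order m has exactly φ(d) elements of each order d | m, and none otherwise.
15 = 3 · 5 divides 30, and φ(15) = 8.

8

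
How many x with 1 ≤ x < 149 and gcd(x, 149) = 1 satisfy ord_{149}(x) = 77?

0

φ(149) = 149 − 1 = 148 = 2^2 · 37.
Since (Z/149Z)^× is cyclic of order 148, the number of elements of order d is φ(d) when d | 148 and 0 otherwise.
Since 77 ∤ 148, the count is 0.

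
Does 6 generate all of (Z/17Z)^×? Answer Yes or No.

φ(17) = 17 − 1 = 16 = 2^4.
It suffices to check that the order of 6 is not a proper divisor of 16: compute 6^(16/q) for q ∈ {2}.
6^8 ≡ 16 (mod 17)  [q = 2: ≢ 1 ✓]
Every test exponent gives a nontrivial residue, hence 6 generates the full group.

Yes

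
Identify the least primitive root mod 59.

φ(59) = 59 − 1 = 58 = 2 · 29.
g is a primitive root iff g^(58/q) ≢ 1 (mod 59) for each prime q ∈ {2, 29}.
g = 2: 2^29 ≡ 58; 2^2 ≡ 4 — none is 1, so 2 is a primitive root.
Hence the least primitive root of 59 is 2.

2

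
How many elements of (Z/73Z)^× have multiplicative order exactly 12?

4

φ(73) = 73 − 1 = 72 = 2^3 · 3^2.
In a cyclic group of order 72, there are φ(d) elements of order d for each divisor d of 72, and zero for non-divisors.
12 = 2^2 · 3 divides 72, and φ(12) = 4.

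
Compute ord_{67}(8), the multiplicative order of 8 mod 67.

22

ord(8) | φ(67) = 67 − 1 = 66 = 2 · 3 · 11.
Divisors of 66: 1, 2, 3, 6, 11, 22, 33, 66.
Test each divisor d:
8^1 ≡ 8 (mod 67)
8^2 ≡ 64 (mod 67)
8^3 ≡ 43 (mod 67)
8^6 ≡ 40 (mod 67)
8^11 ≡ 66 (mod 67)
8^22 ≡ 1 (mod 67) ✓
The smallest such exponent is 22, so the order of 8 is 22.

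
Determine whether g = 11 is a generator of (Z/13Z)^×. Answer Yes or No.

Yes

φ(13) = 13 − 1 = 12 = 2^2 · 3.
It suffices to check that the order of 11 is not a proper divisor of 12: compute 11^(12/q) for q ∈ {2, 3}.
11^6 ≡ 12 (mod 13)  [q = 2: ≢ 1 ✓]
11^4 ≡ 3 (mod 13)  [q = 3: ≢ 1 ✓]
None equal 1, so ord_13(11) = 12: 11 is a primitive root.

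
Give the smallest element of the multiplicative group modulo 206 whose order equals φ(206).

φ(206) = φ(2)·φ(103) = 1·102 = 102 = 2 · 3 · 17.
g is a primitive root iff g^(102/q) ≢ 1 (mod 206) for each prime q ∈ {2, 3, 17}.
g = 2: gcd(2, 206) = 2 > 1, not a unit — skip.
g = 3: 3^51 ≡ 205; 3^34 ≡ 1 — hits 1, so not a primitive root.
g = 4: gcd(4, 206) = 2 > 1, not a unit — skip.
g = 5: 5^51 ≡ 205; 5^34 ≡ 159; 5^6 ≡ 175 — none is 1, so 5 is a primitive root.
Hence the least primitive root of 206 is 5.

5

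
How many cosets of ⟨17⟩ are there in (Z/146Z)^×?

The order of 17 must divide φ(146) = φ(2)·φ(73) = 1·72 = 72 = 2^3 · 3^2.
Divisors of 72: 1, 2, 3, 4, 6, 8, 9, 12, 18, 24, 36, 72.
Test each divisor d:
17^1 ≡ 17 (mod 146)
17^2 ≡ 143 (mod 146)
17^3 ≡ 95 (mod 146)
17^4 ≡ 9 (mod 146)
17^6 ≡ 119 (mod 146)
17^8 ≡ 81 (mod 146)
17^9 ≡ 63 (mod 146)
17^12 ≡ 145 (mod 146)
17^18 ≡ 27 (mod 146)
17^24 ≡ 1 (mod 146) ✓
So ord_146(17) = 24, hence |⟨17⟩| = 24.
The index is φ(146) / ord(17) = 72 / 24 = 3.

3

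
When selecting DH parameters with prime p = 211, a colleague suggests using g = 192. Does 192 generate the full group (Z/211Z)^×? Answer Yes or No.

φ(211) = 211 − 1 = 210 = 2 · 3 · 5 · 7.
192 is a primitive root mod 211 iff 192^(φ(211)/q) ≢ 1 for every prime q | φ(211), i.e. q ∈ {2, 3, 5, 7}.
192^105 ≡ 210 (mod 211)  [q = 2: ≢ 1 ✓]
192^70 ≡ 196 (mod 211)  [q = 3: ≢ 1 ✓]
192^42 ≡ 71 (mod 211)  [q = 5: ≢ 1 ✓]
192^30 ≡ 1 (mod 211)  [q = 7: ≡ 1 ✗]
192^30 ≡ 1 shows ord(192) | 30, strictly less than φ(211); not a primitive root.

No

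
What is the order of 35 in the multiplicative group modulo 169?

ord(35) | φ(169) = φ(13^2) = 13·(13−1) = 156 = 2^2 · 3 · 13.
Divisors of 156: 1, 2, 3, 4, 6, 12, 13, 26, 39, 52, 78, 156.
Evaluate successive powers at the divisors of 156:
35^1 ≡ 35 (mod 169)
35^2 ≡ 42 (mod 169)
35^3 ≡ 118 (mod 169)
35^4 ≡ 74 (mod 169)
35^6 ≡ 66 (mod 169)
35^12 ≡ 131 (mod 169)
35^13 ≡ 22 (mod 169)
35^26 ≡ 146 (mod 169)
35^39 ≡ 1 (mod 169) ✓
So ord_169(35) = 39.

39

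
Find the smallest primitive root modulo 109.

φ(109) = 109 − 1 = 108 = 2^2 · 3^3.
g is a primitive root iff g^(108/q) ≢ 1 (mod 109) for each prime q ∈ {2, 3}.
g = 2: 2^54 ≡ 108; 2^36 ≡ 1 — hits 1, so not a primitive root.
g = 3: 3^54 ≡ 1 — hits 1, so not a primitive root.
g = 4: 4^54 ≡ 1 — hits 1, so not a primitive root.
g = 5: 5^54 ≡ 1 — hits 1, so not a primitive root.
g = 6: 6^54 ≡ 108; 6^36 ≡ 63 — none is 1, so 6 is a primitive root.
The smallest primitive root modulo 109 is 6.

6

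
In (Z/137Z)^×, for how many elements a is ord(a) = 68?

32

φ(137) = 137 − 1 = 136 = 2^3 · 17.
Since (Z/137Z)^× is cyclic of order 136, the number of elements of order d is φ(d) when d | 136 and 0 otherwise.
68 = 2^2 · 17 divides 136, and φ(68) = 32.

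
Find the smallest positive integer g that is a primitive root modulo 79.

φ(79) = 79 − 1 = 78 = 2 · 3 · 13.
g is a primitive root iff g^(78/q) ≢ 1 (mod 79) for each prime q ∈ {2, 3, 13}.
g = 2: 2^39 ≡ 1 — hits 1, so not a primitive root.
g = 3: 3^39 ≡ 78; 3^26 ≡ 23; 3^6 ≡ 18 — none is 1, so 3 is a primitive root.
The smallest primitive root modulo 79 is 3.

3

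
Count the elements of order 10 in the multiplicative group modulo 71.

4

φ(71) = 71 − 1 = 70 = 2 · 5 · 7.
Since (Z/71Z)^× is cyclic of order 70, the number of elements of order d is φ(d) when d | 70 and 0 otherwise.
10 = 2 · 5 divides 70, and φ(10) = 4.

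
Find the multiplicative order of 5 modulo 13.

4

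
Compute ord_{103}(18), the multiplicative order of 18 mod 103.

ord(18) | φ(103) = 103 − 1 = 102 = 2 · 3 · 17.
Divisors of 102: 1, 2, 3, 6, 17, 34, 51, 102.
Evaluate successive powers at the divisors of 102:
18^1 ≡ 18 (mod 103)
18^2 ≡ 15 (mod 103)
18^3 ≡ 64 (mod 103)
18^6 ≡ 79 (mod 103)
18^17 ≡ 56 (mod 103)
18^34 ≡ 46 (mod 103)
18^51 ≡ 1 (mod 103) ✓
Therefore the multiplicative order of 18 modulo 103 is 51.

51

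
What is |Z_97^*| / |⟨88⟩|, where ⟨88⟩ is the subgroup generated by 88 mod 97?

4

By Lagrange's theorem, ord_97(88) divides φ(97) = 97 − 1 = 96 = 2^5 · 3.
Divisors of 96: 1, 2, 3, 4, 6, 8, 12, 16, 24, 32, 48, 96.
Compute 88^d (mod 97) for the divisors d until we hit 1:
88^1 ≡ 88
88^2 ≡ 81
88^3 ≡ 47
88^4 ≡ 62
88^6 ≡ 75
88^8 ≡ 61
88^12 ≡ 96
88^16 ≡ 35
88^24 ≡ 1
The order of 88 is 24, so the subgroup it generates has 24 elements.
Index = |(Z/97Z)^×| / |⟨88⟩| = 96 / 24 = 4.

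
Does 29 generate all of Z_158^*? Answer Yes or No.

φ(158) = φ(2)·φ(79) = 1·78 = 78 = 2 · 3 · 13.
An element g generates (Z/158Z)^× iff g^(78/q) ≢ 1 (mod 158) for each prime q ∈ {2, 3, 13}.
29^39 ≡ 157 (mod 158)  [q = 2: ≢ 1 ✓]
29^26 ≡ 55 (mod 158)  [q = 3: ≢ 1 ✓]
29^6 ≡ 89 (mod 158)  [q = 13: ≢ 1 ✓]
None equal 1, so ord_158(29) = 78: 29 is a primitive root.

Yes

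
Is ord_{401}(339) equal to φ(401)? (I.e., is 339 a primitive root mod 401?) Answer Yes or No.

Yes

φ(401) = 401 − 1 = 400 = 2^4 · 5^2.
It suffices to check that the order of 339 is not a proper divisor of 400: compute 339^(400/q) for q ∈ {2, 5}.
339^200 ≡ 400 (mod 401)  [q = 2: ≢ 1 ✓]
339^80 ≡ 318 (mod 401)  [q = 5: ≢ 1 ✓]
None equal 1, so ord_401(339) = 400: 339 is a primitive root.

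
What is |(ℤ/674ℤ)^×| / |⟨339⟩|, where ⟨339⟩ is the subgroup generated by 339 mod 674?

16

The order of 339 must divide φ(674) = φ(2)·φ(337) = 1·336 = 336 = 2^4 · 3 · 7.
Divisors of 336: 1, 2, 3, 4, 6, 7, 8, 12, 14, 16, 21, 24, 28, 42, 48, 56, 84, 112, 168, 336.
Test each divisor d:
339^1 ≡ 339 (mod 674)
339^2 ≡ 341 (mod 674)
339^3 ≡ 345 (mod 674)
339^4 ≡ 353 (mod 674)
339^6 ≡ 401 (mod 674)
339^7 ≡ 465 (mod 674)
339^8 ≡ 593 (mod 674)
339^12 ≡ 389 (mod 674)
339^14 ≡ 545 (mod 674)
339^16 ≡ 495 (mod 674)
339^21 ≡ 1 (mod 674) ✓
Thus |⟨339⟩| = ord(339) = 21.
Index = |(Z/674Z)^×| / |⟨339⟩| = 336 / 21 = 16.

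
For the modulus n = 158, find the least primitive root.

φ(158) = φ(2)·φ(79) = 1·78 = 78 = 2 · 3 · 13.
Test candidates g = 2, 3, … against the prime factors q ∈ {2, 3, 13} of φ(158): g is a generator iff g^(78/q) ≢ 1 for every such q.
g = 2: gcd(2, 158) = 2 > 1, not a unit — skip.
g = 3: 3^39 ≡ 157; 3^26 ≡ 23; 3^6 ≡ 97 — none is 1, so 3 is a primitive root.
The smallest primitive root modulo 158 is 3.

3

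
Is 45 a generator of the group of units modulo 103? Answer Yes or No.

φ(103) = 103 − 1 = 102 = 2 · 3 · 17.
45 is a primitive root mod 103 iff 45^(φ(103)/q) ≢ 1 for every prime q | φ(103), i.e. q ∈ {2, 3, 17}.
45^51 ≡ 102 (mod 103)  [q = 2: ≢ 1 ✓]
45^34 ≡ 56 (mod 103)  [q = 3: ≢ 1 ✓]
45^6 ≡ 76 (mod 103)  [q = 17: ≢ 1 ✓]
Every test exponent gives a nontrivial residue, hence 45 generates the full group.

Yes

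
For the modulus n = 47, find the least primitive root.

5

φ(47) = 47 − 1 = 46 = 2 · 23.
g is a primitive root iff g^(46/q) ≢ 1 (mod 47) for each prime q ∈ {2, 23}.
g = 2: 2^23 ≡ 1 — hits 1, so not a primitive root.
g = 3: 3^23 ≡ 1 — hits 1, so not a primitive root.
g = 4: 4^23 ≡ 1 — hits 1, so not a primitive root.
g = 5: 5^23 ≡ 46; 5^2 ≡ 25 — none is 1, so 5 is a primitive root.
So 5 is the smallest generator of (Z/47Z)^×.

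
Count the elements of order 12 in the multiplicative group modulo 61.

φ(61) = 61 − 1 = 60 = 2^2 · 3 · 5.
In a cyclic group of order 60, there are φ(d) elements of order d for each divisor d of 60, and zero for non-divisors.
12 = 2^2 · 3 divides 60, and φ(12) = 4.

4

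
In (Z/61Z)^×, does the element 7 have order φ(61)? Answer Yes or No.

φ(61) = 61 − 1 = 60 = 2^2 · 3 · 5.
It suffices to check that the order of 7 is not a proper divisor of 60: compute 7^(60/q) for q ∈ {2, 3, 5}.
7^30 ≡ 60 (mod 61)  [q = 2: ≢ 1 ✓]
7^20 ≡ 47 (mod 61)  [q = 3: ≢ 1 ✓]
7^12 ≡ 34 (mod 61)  [q = 5: ≢ 1 ✓]
Every test exponent gives a nontrivial residue, hence 7 generates the full group.

Yes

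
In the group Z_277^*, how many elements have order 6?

2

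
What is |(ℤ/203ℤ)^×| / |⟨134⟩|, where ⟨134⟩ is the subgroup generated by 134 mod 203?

ord(134) | φ(203) = φ(7·29) = (7−1)·(29−1) = 6·28 = 168 = 2^3 · 3 · 7.
Divisors of 168: 1, 2, 3, 4, 6, 7, 8, 12, 14, 21, 24, 28, 42, 56, 84, 168.
Compute 134^d (mod 203) for the divisors d until we hit 1:
134^1 ≡ 134 (mod 203)
134^2 ≡ 92 (mod 203)
134^3 ≡ 148 (mod 203)
134^4 ≡ 141 (mod 203)
134^6 ≡ 183 (mod 203)
134^7 ≡ 162 (mod 203)
134^8 ≡ 190 (mod 203)
134^12 ≡ 197 (mod 203)
134^14 ≡ 57 (mod 203)
134^21 ≡ 99 (mod 203)
134^24 ≡ 36 (mod 203)
134^28 ≡ 1 (mod 203) ✓
So ord_203(134) = 28, hence |⟨134⟩| = 28.
Index = |(Z/203Z)^×| / |⟨134⟩| = 168 / 28 = 6.

6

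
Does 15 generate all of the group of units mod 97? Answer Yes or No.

φ(97) = 97 − 1 = 96 = 2^5 · 3.
Test 15^(96/q) mod 97 for each prime factor q of 96:
15^48 ≡ 96 (mod 97)  [q = 2: ≢ 1 ✓]
15^32 ≡ 61 (mod 97)  [q = 3: ≢ 1 ✓]
Every test exponent gives a nontrivial residue, hence 15 generates the full group.

Yes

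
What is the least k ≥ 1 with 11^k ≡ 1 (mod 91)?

The order of 11 must divide φ(91) = φ(7·13) = (7−1)·(13−1) = 6·12 = 72 = 2^3 · 3^2.
Divisors of 72: 1, 2, 3, 4, 6, 8, 9, 12, 18, 24, 36, 72.
Test each divisor d:
11^1 ≡ 11 (mod 91)
11^2 ≡ 30 (mod 91)
11^3 ≡ 57 (mod 91)
11^4 ≡ 81 (mod 91)
11^6 ≡ 64 (mod 91)
11^8 ≡ 9 (mod 91)
11^9 ≡ 8 (mod 91)
11^12 ≡ 1 (mod 91) ✓
So ord_91(11) = 12.

12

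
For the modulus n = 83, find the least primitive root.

2

φ(83) = 83 − 1 = 82 = 2 · 41.
g is a primitive root iff g^(82/q) ≢ 1 (mod 83) for each prime q ∈ {2, 41}.
g = 2: 2^41 ≡ 82; 2^2 ≡ 4 — none is 1, so 2 is a primitive root.
Hence the least primitive root of 83 is 2.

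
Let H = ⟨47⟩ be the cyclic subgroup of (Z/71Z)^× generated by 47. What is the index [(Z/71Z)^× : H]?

Since 47 ∈ (Z/71Z)^×, its order divides φ(71) = 71 − 1 = 70 = 2 · 5 · 7.
Divisors of 70: 1, 2, 5, 7, 10, 14, 35, 70.
Check 47^d mod 71 for each divisor in increasing order:
47^1 ≡ 47 (mod 71)
47^2 ≡ 8 (mod 71)
47^5 ≡ 26 (mod 71)
47^7 ≡ 66 (mod 71)
47^10 ≡ 37 (mod 71)
47^14 ≡ 25 (mod 71)
47^35 ≡ 70 (mod 71)
47^70 ≡ 1 (mod 71) ✓
The order of 47 is 70, so the subgroup it generates has 70 elements.
Index = |(Z/71Z)^×| / |⟨47⟩| = 70 / 70 = 1.

1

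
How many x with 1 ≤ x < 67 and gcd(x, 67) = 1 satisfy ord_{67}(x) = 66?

20

φ(67) = 67 − 1 = 66 = 2 · 3 · 11.
In a cyclic group of order 66, there are φ(d) elements of order d for each divisor d of 66, and zero for non-divisors.
66 = 2 · 3 · 11 divides 66, and φ(66) = 20.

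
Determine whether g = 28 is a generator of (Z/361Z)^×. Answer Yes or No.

φ(361) = φ(19^2) = 19·(19−1) = 342 = 2 · 3^2 · 19.
Test 28^(342/q) mod 361 for each prime factor q of 342:
28^171 ≡ 1 (mod 361)  [q = 2: ≡ 1 ✗]
28^114 ≡ 68 (mod 361)  [q = 3: ≢ 1 ✓]
28^18 ≡ 1 (mod 361)  [q = 19: ≡ 1 ✗]
28^171 ≡ 1 shows ord(28) | 171, strictly less than φ(361); not a primitive root.

No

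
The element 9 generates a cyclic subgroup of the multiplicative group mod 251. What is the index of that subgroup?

2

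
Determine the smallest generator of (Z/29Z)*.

2

φ(29) = 29 − 1 = 28 = 2^2 · 7.
g is a primitive root iff g^(28/q) ≢ 1 (mod 29) for each prime q ∈ {2, 7}.
g = 2: 2^14 ≡ 28; 2^4 ≡ 16 — none is 1, so 2 is a primitive root.
So 2 is the smallest generator of (Z/29Z)^×.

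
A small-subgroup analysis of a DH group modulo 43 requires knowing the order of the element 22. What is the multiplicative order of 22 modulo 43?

14

ord(22) | φ(43) = 43 − 1 = 42 = 2 · 3 · 7.
Divisors of 42: 1, 2, 3, 6, 7, 14, 21, 42.
Evaluate successive powers at the divisors of 42:
22^1 ≡ 22 (mod 43)
22^2 ≡ 11 (mod 43)
22^3 ≡ 27 (mod 43)
22^6 ≡ 41 (mod 43)
22^7 ≡ 42 (mod 43)
22^14 ≡ 1 (mod 43) ✓
So ord_43(22) = 14.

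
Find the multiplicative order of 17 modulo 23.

ord(17) | φ(23) = 23 − 1 = 22 = 2 · 11.
Divisors of 22: 1, 2, 11, 22.
Compute 17^d (mod 23) for the divisors d until we hit 1:
17^1 ≡ 17 (mod 23)
17^2 ≡ 13 (mod 23)
17^11 ≡ 22 (mod 23)
17^22 ≡ 1 (mod 23) ✓
Hence ord(17) = 22.

22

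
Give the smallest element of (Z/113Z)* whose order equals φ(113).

3

φ(113) = 113 − 1 = 112 = 2^4 · 7.
g is a primitive root iff g^(112/q) ≢ 1 (mod 113) for each prime q ∈ {2, 7}.
g = 2: 2^56 ≡ 1 — hits 1, so not a primitive root.
g = 3: 3^56 ≡ 112; 3^16 ≡ 49 — none is 1, so 3 is a primitive root.
Hence the least primitive root of 113 is 3.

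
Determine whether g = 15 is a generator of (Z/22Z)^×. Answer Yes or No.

No

φ(22) = φ(2)·φ(11) = 1·10 = 10 = 2 · 5.
15 is a primitive root mod 22 iff 15^(φ(22)/q) ≢ 1 for every prime q | φ(22), i.e. q ∈ {2, 5}.
15^5 ≡ 1 (mod 22)  [q = 2: ≡ 1 ✗]
15^2 ≡ 5 (mod 22)  [q = 5: ≢ 1 ✓]
The check at q = 2 fails, so 15 generates a proper subgroup.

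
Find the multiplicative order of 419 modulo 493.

112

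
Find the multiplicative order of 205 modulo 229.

Since 205 ∈ (Z/229Z)^×, its order divides φ(229) = 229 − 1 = 228 = 2^2 · 3 · 19.
Divisors of 228: 1, 2, 3, 4, 6, 12, 19, 38, 57, 76, 114, 228.
Test each divisor d:
205^1 ≡ 205 (mod 229)
205^2 ≡ 118 (mod 229)
205^3 ≡ 145 (mod 229)
205^4 ≡ 184 (mod 229)
205^6 ≡ 186 (mod 229)
205^12 ≡ 17 (mod 229)
205^19 ≡ 140 (mod 229)
205^38 ≡ 135 (mod 229)
205^57 ≡ 122 (mod 229)
205^76 ≡ 134 (mod 229)
205^114 ≡ 228 (mod 229)
205^228 ≡ 1 (mod 229) ✓
Therefore the multiplicative order of 205 modulo 229 is 228.

228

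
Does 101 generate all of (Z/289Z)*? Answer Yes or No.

φ(289) = φ(17^2) = 17·(17−1) = 272 = 2^4 · 17.
101 is a primitive root mod 289 iff 101^(φ(289)/q) ≢ 1 for every prime q | φ(289), i.e. q ∈ {2, 17}.
101^136 ≡ 1 (mod 289)  [q = 2: ≡ 1 ✗]
101^16 ≡ 103 (mod 289)  [q = 17: ≢ 1 ✓]
Since 101^136 ≡ 1, the order of 101 divides 136 < 272, so 101 is not a primitive root.

No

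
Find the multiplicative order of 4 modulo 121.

55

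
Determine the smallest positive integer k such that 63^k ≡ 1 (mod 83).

By Lagrange's theorem, ord_83(63) divides φ(83) = 83 − 1 = 82 = 2 · 41.
Divisors of 82: 1, 2, 41, 82.
Evaluate successive powers at the divisors of 82:
63^1 ≡ 63 (mod 83)
63^2 ≡ 68 (mod 83)
63^41 ≡ 1 (mod 83) ✓
So ord_83(63) = 41.

41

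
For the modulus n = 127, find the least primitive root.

3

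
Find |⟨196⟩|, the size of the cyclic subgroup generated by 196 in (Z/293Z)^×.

73

ord(196) | φ(293) = 293 − 1 = 292 = 2^2 · 73.
Divisors of 292: 1, 2, 4, 73, 146, 292.
Compute 196^d (mod 293) for the divisors d until we hit 1:
196^1 ≡ 196 (mod 293)
196^2 ≡ 33 (mod 293)
196^4 ≡ 210 (mod 293)
196^73 ≡ 1 (mod 293) ✓
So ord_293(196) = 73.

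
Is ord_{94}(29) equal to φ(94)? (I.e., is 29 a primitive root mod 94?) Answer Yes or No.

φ(94) = φ(2)·φ(47) = 1·46 = 46 = 2 · 23.
29 is a primitive root mod 94 iff 29^(φ(94)/q) ≢ 1 for every prime q | φ(94), i.e. q ∈ {2, 23}.
29^23 ≡ 93 (mod 94)  [q = 2: ≢ 1 ✓]
29^2 ≡ 89 (mod 94)  [q = 23: ≢ 1 ✓]
None equal 1, so ord_94(29) = 46: 29 is a primitive root.

Yes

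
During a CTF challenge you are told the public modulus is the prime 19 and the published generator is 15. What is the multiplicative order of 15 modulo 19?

By Lagrange's theorem, ord_19(15) divides φ(19) = 19 − 1 = 18 = 2 · 3^2.
Divisors of 18: 1, 2, 3, 6, 9, 18.
Compute 15^d (mod 19) for the divisors d until we hit 1:
15^1 ≡ 15 (mod 19)
15^2 ≡ 16 (mod 19)
15^3 ≡ 12 (mod 19)
15^6 ≡ 11 (mod 19)
15^9 ≡ 18 (mod 19)
15^18 ≡ 1 (mod 19) ✓
Hence ord(15) = 18.

18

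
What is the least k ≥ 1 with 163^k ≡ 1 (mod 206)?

51

By Lagrange's theorem, ord_206(163) divides φ(206) = φ(2)·φ(103) = 1·102 = 102 = 2 · 3 · 17.
Divisors of 102: 1, 2, 3, 6, 17, 34, 51, 102.
Compute 163^d (mod 206) for the divisors d until we hit 1:
163^1 ≡ 163 (mod 206)
163^2 ≡ 201 (mod 206)
163^3 ≡ 9 (mod 206)
163^6 ≡ 81 (mod 206)
163^17 ≡ 159 (mod 206)
163^34 ≡ 149 (mod 206)
163^51 ≡ 1 (mod 206) ✓
So ord_206(163) = 51.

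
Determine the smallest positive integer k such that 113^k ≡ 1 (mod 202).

The order of 113 must divide φ(202) = φ(2)·φ(101) = 1·100 = 100 = 2^2 · 5^2.
Divisors of 100: 1, 2, 4, 5, 10, 20, 25, 50, 100.
Check 113^d mod 202 for each divisor in increasing order:
113^1 ≡ 113
113^2 ≡ 43
113^4 ≡ 31
113^5 ≡ 69
113^10 ≡ 115
113^20 ≡ 95
113^25 ≡ 91
113^50 ≡ 201
113^100 ≡ 1
So ord_202(113) = 100.

100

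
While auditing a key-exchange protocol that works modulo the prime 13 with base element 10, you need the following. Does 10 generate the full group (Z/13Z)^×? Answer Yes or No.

No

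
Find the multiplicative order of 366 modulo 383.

382

By Lagrange's theorem, ord_383(366) divides φ(383) = 383 − 1 = 382 = 2 · 191.
Divisors of 382: 1, 2, 191, 382.
Test each divisor d:
366^1 ≡ 366 (mod 383)
366^2 ≡ 289 (mod 383)
366^191 ≡ 382 (mod 383)
366^382 ≡ 1 (mod 383) ✓
Hence ord(366) = 382.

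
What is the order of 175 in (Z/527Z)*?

240

ord(175) | φ(527) = φ(17·31) = (17−1)·(31−1) = 16·30 = 480 = 2^5 · 3 · 5.
Divisors of 480: 1, 2, 3, 4, 5, 6, 8, 10, 12, 15, 16, 20, 24, 30, 32, 40, 48, 60, 80, 96, 120, 160, 240, 480.
Evaluate successive powers at the divisors of 480:
175^1 ≡ 175 (mod 527)
175^2 ≡ 59 (mod 527)
175^3 ≡ 312 (mod 527)
175^4 ≡ 319 (mod 527)
175^5 ≡ 490 (mod 527)
175^6 ≡ 376 (mod 527)
175^8 ≡ 50 (mod 527)
175^10 ≡ 315 (mod 527)
175^12 ≡ 140 (mod 527)
175^15 ≡ 466 (mod 527)
175^16 ≡ 392 (mod 527)
175^20 ≡ 149 (mod 527)
175^24 ≡ 101 (mod 527)
175^30 ≡ 32 (mod 527)
175^32 ≡ 307 (mod 527)
175^40 ≡ 67 (mod 527)
175^48 ≡ 188 (mod 527)
175^60 ≡ 497 (mod 527)
175^80 ≡ 273 (mod 527)
175^96 ≡ 35 (mod 527)
175^120 ≡ 373 (mod 527)
175^160 ≡ 222 (mod 527)
175^240 ≡ 1 (mod 527) ✓
Therefore the multiplicative order of 175 modulo 527 is 240.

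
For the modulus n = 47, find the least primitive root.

5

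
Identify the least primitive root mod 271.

φ(271) = 271 − 1 = 270 = 2 · 3^3 · 5.
Test candidates g = 2, 3, … against the prime factors q ∈ {2, 3, 5} of φ(271): g is a generator iff g^(270/q) ≢ 1 for every such q.
g = 2: 2^135 ≡ 1 — hits 1, so not a primitive root.
g = 3: 3^135 ≡ 270; 3^90 ≡ 1 — hits 1, so not a primitive root.
g = 4: 4^135 ≡ 1 — hits 1, so not a primitive root.
g = 5: 5^135 ≡ 1 — hits 1, so not a primitive root.
g = 6: 6^135 ≡ 270; 6^90 ≡ 242; 6^54 ≡ 10 — none is 1, so 6 is a primitive root.
The smallest primitive root modulo 271 is 6.

6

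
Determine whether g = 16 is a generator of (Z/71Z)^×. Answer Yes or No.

No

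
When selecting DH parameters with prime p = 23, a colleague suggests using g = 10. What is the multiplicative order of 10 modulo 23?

22

By Lagrange's theorem, ord_23(10) divides φ(23) = 23 − 1 = 22 = 2 · 11.
Divisors of 22: 1, 2, 11, 22.
Check 10^d mod 23 for each divisor in increasing order:
10^1 ≡ 10 (mod 23)
10^2 ≡ 8 (mod 23)
10^11 ≡ 22 (mod 23)
10^22 ≡ 1 (mod 23) ✓
The smallest such exponent is 22, so the order of 10 is 22.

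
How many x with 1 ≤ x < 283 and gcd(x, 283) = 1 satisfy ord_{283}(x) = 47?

φ(283) = 283 − 1 = 282 = 2 · 3 · 47.
Since (Z/283Z)^× is cyclic of order 282, the number of elements of order d is φ(d) when d | 282 and 0 otherwise.
47 | 282, and φ(47) = 47 − 1 = 46.

46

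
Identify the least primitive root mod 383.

φ(383) = 383 − 1 = 382 = 2 · 191.
Test candidates g = 2, 3, … against the prime factors q ∈ {2, 191} of φ(383): g is a generator iff g^(382/q) ≢ 1 for every such q.
g = 2: 2^191 ≡ 1 — hits 1, so not a primitive root.
g = 3: 3^191 ≡ 1 — hits 1, so not a primitive root.
g = 4: 4^191 ≡ 1 — hits 1, so not a primitive root.
g = 5: 5^191 ≡ 382; 5^2 ≡ 25 — none is 1, so 5 is a primitive root.
The smallest primitive root modulo 383 is 5.

5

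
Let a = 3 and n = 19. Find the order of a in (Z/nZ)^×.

By Lagrange's theorem, ord_19(3) divides φ(19) = 19 − 1 = 18 = 2 · 3^2.
Divisors of 18: 1, 2, 3, 6, 9, 18.
Check 3^d mod 19 for each divisor in increasing order:
3^1 ≡ 3 (mod 19)
3^2 ≡ 9 (mod 19)
3^3 ≡ 8 (mod 19)
3^6 ≡ 7 (mod 19)
3^9 ≡ 18 (mod 19)
3^18 ≡ 1 (mod 19) ✓
Hence ord(3) = 18.

18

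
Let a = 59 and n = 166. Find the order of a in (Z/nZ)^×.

By Lagrange's theorem, ord_166(59) divides φ(166) = φ(2)·φ(83) = 1·82 = 82 = 2 · 41.
Divisors of 82: 1, 2, 41, 82.
Compute 59^d (mod 166) for the divisors d until we hit 1:
59^1 ≡ 59 (mod 166)
59^2 ≡ 161 (mod 166)
59^41 ≡ 1 (mod 166) ✓
Therefore the multiplicative order of 59 modulo 166 is 41.

41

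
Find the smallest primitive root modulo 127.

φ(127) = 127 − 1 = 126 = 2 · 3^2 · 7.
g is a primitive root iff g^(126/q) ≢ 1 (mod 127) for each prime q ∈ {2, 3, 7}.
g = 2: 2^63 ≡ 1 — hits 1, so not a primitive root.
g = 3: 3^63 ≡ 126; 3^42 ≡ 107; 3^18 ≡ 4 — none is 1, so 3 is a primitive root.
So 3 is the smallest generator of (Z/127Z)^×.

3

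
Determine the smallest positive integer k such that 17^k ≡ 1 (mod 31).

30

By Lagrange's theorem, ord_31(17) divides φ(31) = 31 − 1 = 30 = 2 · 3 · 5.
Divisors of 30: 1, 2, 3, 5, 6, 10, 15, 30.
Test each divisor d:
17^1 ≡ 17 (mod 31)
17^2 ≡ 10 (mod 31)
17^3 ≡ 15 (mod 31)
17^5 ≡ 26 (mod 31)
17^6 ≡ 8 (mod 31)
17^10 ≡ 25 (mod 31)
17^15 ≡ 30 (mod 31)
17^30 ≡ 1 (mod 31) ✓
Therefore the multiplicative order of 17 modulo 31 is 30.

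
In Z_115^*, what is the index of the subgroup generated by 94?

By Lagrange's theorem, ord_115(94) divides φ(115) = φ(5·23) = (5−1)·(23−1) = 4·22 = 88 = 2^3 · 11.
Divisors of 88: 1, 2, 4, 8, 11, 22, 44, 88.
Check 94^d mod 115 for each divisor in increasing order:
94^1 ≡ 94
94^2 ≡ 96
94^4 ≡ 16
94^8 ≡ 26
94^11 ≡ 24
94^22 ≡ 1
Thus |⟨94⟩| = ord(94) = 22.
Index = |(Z/115Z)^×| / |⟨94⟩| = 88 / 22 = 4.

4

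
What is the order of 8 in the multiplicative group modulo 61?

Since 8 ∈ (Z/61Z)^×, its order divides φ(61) = 61 − 1 = 60 = 2^2 · 3 · 5.
Divisors of 60: 1, 2, 3, 4, 5, 6, 10, 12, 15, 20, 30, 60.
Check 8^d mod 61 for each divisor in increasing order:
8^1 ≡ 8 (mod 61)
8^2 ≡ 3 (mod 61)
8^3 ≡ 24 (mod 61)
8^4 ≡ 9 (mod 61)
8^5 ≡ 11 (mod 61)
8^6 ≡ 27 (mod 61)
8^10 ≡ 60 (mod 61)
8^12 ≡ 58 (mod 61)
8^15 ≡ 50 (mod 61)
8^20 ≡ 1 (mod 61) ✓
The smallest such exponent is 20, so the order of 8 is 20.

20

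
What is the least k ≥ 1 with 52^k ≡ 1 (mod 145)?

By Lagrange's theorem, ord_145(52) divides φ(145) = φ(5·29) = (5−1)·(29−1) = 4·28 = 112 = 2^4 · 7.
Divisors of 112: 1, 2, 4, 7, 8, 14, 16, 28, 56, 112.
Test each divisor d:
52^1 ≡ 52
52^2 ≡ 94
52^4 ≡ 136
52^7 ≡ 88
52^8 ≡ 81
52^14 ≡ 59
52^16 ≡ 36
52^28 ≡ 1
The smallest such exponent is 28, so the order of 52 is 28.

28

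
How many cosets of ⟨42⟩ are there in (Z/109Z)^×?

1

Since 42 ∈ (Z/109Z)^×, its order divides φ(109) = 109 − 1 = 108 = 2^2 · 3^3.
Divisors of 108: 1, 2, 3, 4, 6, 9, 12, 18, 27, 36, 54, 108.
Check 42^d mod 109 for each divisor in increasing order:
42^1 ≡ 42 (mod 109)
42^2 ≡ 20 (mod 109)
42^3 ≡ 77 (mod 109)
42^4 ≡ 73 (mod 109)
42^6 ≡ 43 (mod 109)
42^9 ≡ 41 (mod 109)
42^12 ≡ 105 (mod 109)
42^18 ≡ 46 (mod 109)
42^27 ≡ 33 (mod 109)
42^36 ≡ 45 (mod 109)
42^54 ≡ 108 (mod 109)
42^108 ≡ 1 (mod 109) ✓
So ord_109(42) = 108, hence |⟨42⟩| = 108.
Index = |(Z/109Z)^×| / |⟨42⟩| = 108 / 108 = 1.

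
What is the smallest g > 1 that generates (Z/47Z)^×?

5

φ(47) = 47 − 1 = 46 = 2 · 23.
Test candidates g = 2, 3, … against the prime factors q ∈ {2, 23} of φ(47): g is a generator iff g^(46/q) ≢ 1 for every such q.
g = 2: 2^23 ≡ 1 — hits 1, so not a primitive root.
g = 3: 3^23 ≡ 1 — hits 1, so not a primitive root.
g = 4: 4^23 ≡ 1 — hits 1, so not a primitive root.
g = 5: 5^23 ≡ 46; 5^2 ≡ 25 — none is 1, so 5 is a primitive root.
The smallest primitive root modulo 47 is 5.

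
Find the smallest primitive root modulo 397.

φ(397) = 397 − 1 = 396 = 2^2 · 3^2 · 11.
Test candidates g = 2, 3, … against the prime factors q ∈ {2, 3, 11} of φ(397): g is a generator iff g^(396/q) ≢ 1 for every such q.
g = 2: 2^198 ≡ 396; 2^132 ≡ 1 — hits 1, so not a primitive root.
g = 3: 3^198 ≡ 1 — hits 1, so not a primitive root.
g = 4: 4^198 ≡ 1 — hits 1, so not a primitive root.
g = 5: 5^198 ≡ 396; 5^132 ≡ 362; 5^36 ≡ 290 — none is 1, so 5 is a primitive root.
Hence the least primitive root of 397 is 5.

5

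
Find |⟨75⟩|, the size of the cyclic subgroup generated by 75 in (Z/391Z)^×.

ord(75) | φ(391) = φ(17·23) = (17−1)·(23−1) = 16·22 = 352 = 2^5 · 11.
Divisors of 352: 1, 2, 4, 8, 11, 16, 22, 32, 44, 88, 176, 352.
Check 75^d mod 391 for each divisor in increasing order:
75^1 ≡ 75
75^2 ≡ 151
75^4 ≡ 123
75^8 ≡ 271
75^11 ≡ 116
75^16 ≡ 324
75^22 ≡ 162
75^32 ≡ 188
75^44 ≡ 47
75^88 ≡ 254
75^176 ≡ 1
So ord_391(75) = 176.

176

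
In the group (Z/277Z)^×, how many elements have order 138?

44

φ(277) = 277 − 1 = 276 = 2^2 · 3 · 23.
Since (Z/277Z)^× is cyclic of order 276, the number of elements of order d is φ(d) when d | 276 and 0 otherwise.
138 = 2 · 3 · 23 divides 276, and φ(138) = 44.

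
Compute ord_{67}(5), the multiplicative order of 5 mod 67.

22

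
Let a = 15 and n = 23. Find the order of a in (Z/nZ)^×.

22

By Lagrange's theorem, ord_23(15) divides φ(23) = 23 − 1 = 22 = 2 · 11.
Divisors of 22: 1, 2, 11, 22.
Compute 15^d (mod 23) for the divisors d until we hit 1:
15^1 ≡ 15 (mod 23)
15^2 ≡ 18 (mod 23)
15^11 ≡ 22 (mod 23)
15^22 ≡ 1 (mod 23) ✓
So ord_23(15) = 22.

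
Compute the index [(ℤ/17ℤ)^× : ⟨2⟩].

Since 2 ∈ (Z/17Z)^×, its order divides φ(17) = 17 − 1 = 16 = 2^4.
Divisors of 16: 1, 2, 4, 8, 16.
Test each divisor d:
2^1 ≡ 2
2^2 ≡ 4
2^4 ≡ 16
2^8 ≡ 1
So ord_17(2) = 8, hence |⟨2⟩| = 8.
The index is φ(17) / ord(2) = 16 / 8 = 2.

2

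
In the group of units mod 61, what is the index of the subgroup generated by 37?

3

Since 37 ∈ (Z/61Z)^×, its order divides φ(61) = 61 − 1 = 60 = 2^2 · 3 · 5.
Divisors of 60: 1, 2, 3, 4, 5, 6, 10, 12, 15, 20, 30, 60.
Compute 37^d (mod 61) for the divisors d until we hit 1:
37^1 ≡ 37 (mod 61)
37^2 ≡ 27 (mod 61)
37^3 ≡ 23 (mod 61)
37^4 ≡ 58 (mod 61)
37^5 ≡ 11 (mod 61)
37^6 ≡ 41 (mod 61)
37^10 ≡ 60 (mod 61)
37^12 ≡ 34 (mod 61)
37^15 ≡ 50 (mod 61)
37^20 ≡ 1 (mod 61) ✓
Thus |⟨37⟩| = ord(37) = 20.
Index = |(Z/61Z)^×| / |⟨37⟩| = 60 / 20 = 3.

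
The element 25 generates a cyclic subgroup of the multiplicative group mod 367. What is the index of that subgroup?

6

Since 25 ∈ (Z/367Z)^×, its order divides φ(367) = 367 − 1 = 366 = 2 · 3 · 61.
Divisors of 366: 1, 2, 3, 6, 61, 122, 183, 366.
Test each divisor d:
25^1 ≡ 25 (mod 367)
25^2 ≡ 258 (mod 367)
25^3 ≡ 211 (mod 367)
25^6 ≡ 114 (mod 367)
25^61 ≡ 1 (mod 367) ✓
So ord_367(25) = 61, hence |⟨25⟩| = 61.
The index is φ(367) / ord(25) = 366 / 61 = 6.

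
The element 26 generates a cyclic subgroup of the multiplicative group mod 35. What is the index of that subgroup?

Since 26 ∈ (Z/35Z)^×, its order divides φ(35) = φ(5·7) = (5−1)·(7−1) = 4·6 = 24 = 2^3 · 3.
Divisors of 24: 1, 2, 3, 4, 6, 8, 12, 24.
Test each divisor d:
26^1 ≡ 26 (mod 35)
26^2 ≡ 11 (mod 35)
26^3 ≡ 6 (mod 35)
26^4 ≡ 16 (mod 35)
26^6 ≡ 1 (mod 35) ✓
The order of 26 is 6, so the subgroup it generates has 6 elements.
The index is φ(35) / ord(26) = 24 / 6 = 4.

4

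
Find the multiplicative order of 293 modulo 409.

408

Since 293 ∈ (Z/409Z)^×, its order divides φ(409) = 409 − 1 = 408 = 2^3 · 3 · 17.
Divisors of 408: 1, 2, 3, 4, 6, 8, 12, 17, 24, 34, 51, 68, 102, 136, 204, 408.
Check 293^d mod 409 for each divisor in increasing order:
293^1 ≡ 293 (mod 409)
293^2 ≡ 368 (mod 409)
293^3 ≡ 257 (mod 409)
293^4 ≡ 45 (mod 409)
293^6 ≡ 200 (mod 409)
293^8 ≡ 389 (mod 409)
293^12 ≡ 327 (mod 409)
293^17 ≡ 226 (mod 409)
293^24 ≡ 180 (mod 409)
293^34 ≡ 360 (mod 409)
293^51 ≡ 378 (mod 409)
293^68 ≡ 356 (mod 409)
293^102 ≡ 143 (mod 409)
293^136 ≡ 355 (mod 409)
293^204 ≡ 408 (mod 409)
293^408 ≡ 1 (mod 409) ✓
The smallest such exponent is 408, so the order of 293 is 408.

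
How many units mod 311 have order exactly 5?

φ(311) = 311 − 1 = 310 = 2 · 5 · 31.
(Z/311Z)^× is cyclic (|G| = 310); a cyclic group of order m has exactly φ(d) elements of each order d | m, and none otherwise.
5 | 310, and φ(5) = 5 − 1 = 4.

4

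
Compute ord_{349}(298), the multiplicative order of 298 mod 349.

By Lagrange's theorem, ord_349(298) divides φ(349) = 349 − 1 = 348 = 2^2 · 3 · 29.
Divisors of 348: 1, 2, 3, 4, 6, 12, 29, 58, 87, 116, 174, 348.
Evaluate successive powers at the divisors of 348:
298^1 ≡ 298 (mod 349)
298^2 ≡ 158 (mod 349)
298^3 ≡ 318 (mod 349)
298^4 ≡ 185 (mod 349)
298^6 ≡ 263 (mod 349)
298^12 ≡ 67 (mod 349)
298^29 ≡ 227 (mod 349)
298^58 ≡ 226 (mod 349)
298^87 ≡ 348 (mod 349)
298^116 ≡ 122 (mod 349)
298^174 ≡ 1 (mod 349) ✓
The smallest such exponent is 174, so the order of 298 is 174.

174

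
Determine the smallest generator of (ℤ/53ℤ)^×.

2

φ(53) = 53 − 1 = 52 = 2^2 · 13.
g is a primitive root iff g^(52/q) ≢ 1 (mod 53) for each prime q ∈ {2, 13}.
g = 2: 2^26 ≡ 52; 2^4 ≡ 16 — none is 1, so 2 is a primitive root.
Hence the least primitive root of 53 is 2.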